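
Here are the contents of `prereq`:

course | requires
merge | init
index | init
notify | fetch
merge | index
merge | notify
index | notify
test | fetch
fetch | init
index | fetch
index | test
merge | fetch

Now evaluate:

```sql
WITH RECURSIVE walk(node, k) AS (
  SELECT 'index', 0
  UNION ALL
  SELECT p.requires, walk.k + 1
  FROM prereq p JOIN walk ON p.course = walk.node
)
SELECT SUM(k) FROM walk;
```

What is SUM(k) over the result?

Base: (index, k=0).
Iteration 1: edges from {index} -> (fetch, k=1), (init, k=1), (notify, k=1), (test, k=1).
Iteration 2: edges from {fetch,init,notify,test} -> (fetch, k=2) x2, (init, k=2). [UNION ALL keeps all 3 new rows, including repeats]
Iteration 3: edges from {fetch,init} -> (init, k=3) x2. [UNION ALL keeps all 2 new rows, including repeats]
Iteration 4: no outgoing edges from {init}; recursion stops.
SUM(k) = 0 + 1 + 1 + 1 + 1 + 2 + 2 + 2 + 3 + 3 = 16.

16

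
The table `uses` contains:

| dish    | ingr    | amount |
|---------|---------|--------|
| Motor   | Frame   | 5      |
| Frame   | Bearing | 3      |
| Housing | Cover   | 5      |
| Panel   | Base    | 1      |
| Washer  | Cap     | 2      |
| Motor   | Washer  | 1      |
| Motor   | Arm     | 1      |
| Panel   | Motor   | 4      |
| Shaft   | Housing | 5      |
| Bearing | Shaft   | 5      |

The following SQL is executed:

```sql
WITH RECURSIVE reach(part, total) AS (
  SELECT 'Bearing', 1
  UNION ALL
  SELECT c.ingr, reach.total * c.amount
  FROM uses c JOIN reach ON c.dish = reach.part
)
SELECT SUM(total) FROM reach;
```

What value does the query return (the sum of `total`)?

156

Base: (Bearing, total=1).
Iteration 1: components of {Bearing} -> Shaft = 1*5 = 5.
Iteration 2: components of {Shaft} -> Housing = 5*5 = 25.
Iteration 3: components of {Housing} -> Cover = 25*5 = 125.
Iteration 4: no further components; recursion stops.
SUM(total) = 1 + 5 + 25 + 125 = 156.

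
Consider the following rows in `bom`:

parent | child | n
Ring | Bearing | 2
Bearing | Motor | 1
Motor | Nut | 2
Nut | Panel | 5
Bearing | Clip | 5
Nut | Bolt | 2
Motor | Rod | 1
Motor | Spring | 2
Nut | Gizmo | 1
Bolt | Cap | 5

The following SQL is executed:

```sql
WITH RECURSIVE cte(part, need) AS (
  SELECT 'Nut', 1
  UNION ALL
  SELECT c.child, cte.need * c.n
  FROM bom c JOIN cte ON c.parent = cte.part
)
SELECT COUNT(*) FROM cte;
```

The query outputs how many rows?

5

Base: (Nut, need=1).
Iteration 1: components of {Nut} -> Bolt = 1*2 = 2, Gizmo = 1*1 = 1, Panel = 1*5 = 5.
Iteration 2: components of {Bolt,Gizmo,Panel} -> Cap = 2*5 = 10.
Iteration 3: no further components; recursion stops.
Total rows emitted: 5.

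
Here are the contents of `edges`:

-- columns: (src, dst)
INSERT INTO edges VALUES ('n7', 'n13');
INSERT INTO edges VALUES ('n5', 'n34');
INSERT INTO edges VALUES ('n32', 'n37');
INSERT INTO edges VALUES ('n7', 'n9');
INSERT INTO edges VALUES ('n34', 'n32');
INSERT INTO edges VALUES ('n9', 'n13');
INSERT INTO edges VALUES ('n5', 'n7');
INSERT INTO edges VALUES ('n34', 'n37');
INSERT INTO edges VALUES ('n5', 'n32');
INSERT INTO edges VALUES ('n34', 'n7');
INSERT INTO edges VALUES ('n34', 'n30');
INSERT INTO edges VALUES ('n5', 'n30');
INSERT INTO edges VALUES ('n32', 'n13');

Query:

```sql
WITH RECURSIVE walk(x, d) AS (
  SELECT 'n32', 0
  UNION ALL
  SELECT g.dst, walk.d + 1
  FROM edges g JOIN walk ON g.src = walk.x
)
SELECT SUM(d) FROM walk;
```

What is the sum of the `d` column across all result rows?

Base: (n32, d=0).
Iteration 1: edges from {n32} -> (n13, d=1), (n37, d=1).
Iteration 2: no outgoing edges from {n13,n37}; recursion stops.
SUM(d) = 0 + 1 + 1 = 2.

2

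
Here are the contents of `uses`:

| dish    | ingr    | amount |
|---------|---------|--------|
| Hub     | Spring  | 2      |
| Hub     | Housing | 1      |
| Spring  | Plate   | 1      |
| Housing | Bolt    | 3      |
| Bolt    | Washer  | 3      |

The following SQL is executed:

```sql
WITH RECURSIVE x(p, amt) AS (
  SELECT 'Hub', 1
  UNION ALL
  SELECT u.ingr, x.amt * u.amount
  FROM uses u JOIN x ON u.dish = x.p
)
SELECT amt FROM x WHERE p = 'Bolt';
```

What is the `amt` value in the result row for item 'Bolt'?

Base: (Hub, amt=1).
Iteration 1: components of {Hub} -> Housing = 1*1 = 1, Spring = 1*2 = 2.
Iteration 2: components of {Housing,Spring} -> Bolt = 1*3 = 3, Plate = 2*1 = 2.
Iteration 3: components of {Bolt,Plate} -> Washer = 3*3 = 9.
Iteration 4: no further components; recursion stops.

3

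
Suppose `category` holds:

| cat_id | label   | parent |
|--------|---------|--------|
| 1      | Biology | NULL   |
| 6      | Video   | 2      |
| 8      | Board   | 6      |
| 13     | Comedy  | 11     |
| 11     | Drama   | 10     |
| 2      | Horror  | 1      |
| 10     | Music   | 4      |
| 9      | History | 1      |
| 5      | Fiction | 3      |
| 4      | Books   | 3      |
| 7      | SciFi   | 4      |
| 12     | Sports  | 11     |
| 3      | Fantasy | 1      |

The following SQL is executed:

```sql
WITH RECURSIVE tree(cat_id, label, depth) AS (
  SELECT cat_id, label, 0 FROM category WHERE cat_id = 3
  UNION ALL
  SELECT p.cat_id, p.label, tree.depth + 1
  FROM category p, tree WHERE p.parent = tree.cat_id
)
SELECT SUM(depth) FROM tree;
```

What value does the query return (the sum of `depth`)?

17

Base: cat_id=3 (Fantasy) at depth 0.
Iteration 1: rows with parent in {3} -> Books (id 4, depth 1), Fiction (id 5, depth 1).
Iteration 2: rows with parent in {4,5} -> SciFi (id 7, depth 2), Music (id 10, depth 2).
Iteration 3: rows with parent in {7,10} -> Drama (id 11, depth 3).
Iteration 4: rows with parent in {11} -> Sports (id 12, depth 4), Comedy (id 13, depth 4).
Iteration 5: no rows with parent in {12,13}; recursion stops.
SUM(depth) = 0 + 1 + 1 + 2 + 2 + 3 + 4 + 4 = 17.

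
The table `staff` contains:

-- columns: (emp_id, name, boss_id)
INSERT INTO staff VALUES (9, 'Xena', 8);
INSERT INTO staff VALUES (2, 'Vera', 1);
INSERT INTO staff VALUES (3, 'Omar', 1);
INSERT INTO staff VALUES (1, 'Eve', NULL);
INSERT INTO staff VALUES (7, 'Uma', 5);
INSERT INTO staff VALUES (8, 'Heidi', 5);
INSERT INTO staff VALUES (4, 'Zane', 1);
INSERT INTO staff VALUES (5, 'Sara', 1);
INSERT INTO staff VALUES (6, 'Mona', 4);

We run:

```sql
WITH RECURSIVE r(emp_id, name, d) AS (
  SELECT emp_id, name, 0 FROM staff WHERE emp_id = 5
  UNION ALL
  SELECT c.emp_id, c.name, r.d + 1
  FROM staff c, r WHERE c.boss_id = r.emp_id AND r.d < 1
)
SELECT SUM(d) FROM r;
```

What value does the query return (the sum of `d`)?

Base: emp_id=5 (Sara) at d 0.
Iteration 1: rows with boss_id in {5} -> Uma (id 7, d 1), Heidi (id 8, d 1).
Iteration 2: d < 1 fails for all current rows; recursion stops.
SUM(d) = 0 + 1 + 1 = 2.

2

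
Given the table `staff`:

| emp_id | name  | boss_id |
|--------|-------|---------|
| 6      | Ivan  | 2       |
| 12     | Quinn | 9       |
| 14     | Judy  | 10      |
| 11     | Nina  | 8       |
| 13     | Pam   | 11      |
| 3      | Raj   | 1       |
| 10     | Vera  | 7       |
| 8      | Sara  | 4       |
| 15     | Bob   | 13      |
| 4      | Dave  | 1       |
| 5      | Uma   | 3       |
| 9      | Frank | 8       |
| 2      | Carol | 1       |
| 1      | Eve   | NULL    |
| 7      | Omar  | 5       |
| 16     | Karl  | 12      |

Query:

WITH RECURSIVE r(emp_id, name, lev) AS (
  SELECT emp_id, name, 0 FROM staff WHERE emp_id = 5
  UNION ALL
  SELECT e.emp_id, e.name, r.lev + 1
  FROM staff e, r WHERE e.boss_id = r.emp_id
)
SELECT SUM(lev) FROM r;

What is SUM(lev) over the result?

Base: emp_id=5 (Uma) at lev 0.
Iteration 1: rows with boss_id in {5} -> Omar (id 7, lev 1).
Iteration 2: rows with boss_id in {7} -> Vera (id 10, lev 2).
Iteration 3: rows with boss_id in {10} -> Judy (id 14, lev 3).
Iteration 4: no rows with boss_id in {14}; recursion stops.
SUM(lev) = 0 + 1 + 2 + 3 = 6.

6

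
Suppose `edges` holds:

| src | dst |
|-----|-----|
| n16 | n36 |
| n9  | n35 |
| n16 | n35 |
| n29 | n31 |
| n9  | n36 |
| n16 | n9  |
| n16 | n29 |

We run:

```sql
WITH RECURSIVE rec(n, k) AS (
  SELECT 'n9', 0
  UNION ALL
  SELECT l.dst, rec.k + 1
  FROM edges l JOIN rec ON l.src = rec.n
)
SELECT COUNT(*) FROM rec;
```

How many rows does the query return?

3

Base: (n9, k=0).
Iteration 1: edges from {n9} -> (n35, k=1), (n36, k=1).
Iteration 2: no outgoing edges from {n35,n36}; recursion stops.
Total rows emitted: 3.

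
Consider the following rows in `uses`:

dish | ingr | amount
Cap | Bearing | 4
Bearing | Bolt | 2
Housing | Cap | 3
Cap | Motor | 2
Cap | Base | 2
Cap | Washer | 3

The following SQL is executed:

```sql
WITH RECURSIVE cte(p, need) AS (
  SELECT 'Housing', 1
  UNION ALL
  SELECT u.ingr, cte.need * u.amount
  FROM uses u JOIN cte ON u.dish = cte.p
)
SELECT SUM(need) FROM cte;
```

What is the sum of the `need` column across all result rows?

61

Base: (Housing, need=1).
Iteration 1: components of {Housing} -> Cap = 1*3 = 3.
Iteration 2: components of {Cap} -> Base = 3*2 = 6, Bearing = 3*4 = 12, Motor = 3*2 = 6, Washer = 3*3 = 9.
Iteration 3: components of {Base,Bearing,Motor,Washer} -> Bolt = 12*2 = 24.
Iteration 4: no further components; recursion stops.
SUM(need) = 1 + 3 + 6 + 6 + 9 + 12 + 24 = 61.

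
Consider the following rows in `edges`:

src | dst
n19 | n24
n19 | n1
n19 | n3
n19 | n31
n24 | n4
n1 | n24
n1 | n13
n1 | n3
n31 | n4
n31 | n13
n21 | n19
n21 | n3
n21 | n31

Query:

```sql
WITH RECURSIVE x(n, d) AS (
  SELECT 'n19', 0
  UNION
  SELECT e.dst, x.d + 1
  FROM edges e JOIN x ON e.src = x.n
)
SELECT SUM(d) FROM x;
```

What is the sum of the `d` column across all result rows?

15

Base: (n19, d=0).
Iteration 1: edges from {n19} -> (n1, d=1), (n24, d=1), (n3, d=1), (n31, d=1).
Iteration 2: edges from {n1,n24,n3,n31} -> (n13, d=2), (n24, d=2), (n3, d=2), (n4, d=2). [UNION drops 2 duplicate row(s)]
Iteration 3: edges from {n13,n24,n3,n4} -> (n4, d=3).
Iteration 4: no outgoing edges from {n4}; recursion stops.
SUM(d) = 0 + 1 + 1 + 1 + 1 + 2 + 2 + 2 + 2 + 3 = 15.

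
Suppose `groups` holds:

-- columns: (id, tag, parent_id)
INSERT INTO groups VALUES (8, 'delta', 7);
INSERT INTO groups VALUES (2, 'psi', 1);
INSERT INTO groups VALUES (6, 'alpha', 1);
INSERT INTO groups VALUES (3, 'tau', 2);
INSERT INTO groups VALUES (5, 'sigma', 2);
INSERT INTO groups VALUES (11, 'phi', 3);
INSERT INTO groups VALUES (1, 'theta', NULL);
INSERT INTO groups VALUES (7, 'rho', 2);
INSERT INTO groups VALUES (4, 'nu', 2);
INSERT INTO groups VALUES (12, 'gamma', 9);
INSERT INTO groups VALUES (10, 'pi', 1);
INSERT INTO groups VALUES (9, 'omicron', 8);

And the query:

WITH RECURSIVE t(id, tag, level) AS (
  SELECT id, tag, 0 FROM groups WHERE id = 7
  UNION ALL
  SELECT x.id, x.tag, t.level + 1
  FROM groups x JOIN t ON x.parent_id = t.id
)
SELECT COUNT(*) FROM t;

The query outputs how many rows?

4

Base: id=7 (rho) at level 0.
Iteration 1: rows with parent_id in {7} -> delta (id 8, level 1).
Iteration 2: rows with parent_id in {8} -> omicron (id 9, level 2).
Iteration 3: rows with parent_id in {9} -> gamma (id 12, level 3).
Iteration 4: no rows with parent_id in {12}; recursion stops.
Total rows emitted: 4.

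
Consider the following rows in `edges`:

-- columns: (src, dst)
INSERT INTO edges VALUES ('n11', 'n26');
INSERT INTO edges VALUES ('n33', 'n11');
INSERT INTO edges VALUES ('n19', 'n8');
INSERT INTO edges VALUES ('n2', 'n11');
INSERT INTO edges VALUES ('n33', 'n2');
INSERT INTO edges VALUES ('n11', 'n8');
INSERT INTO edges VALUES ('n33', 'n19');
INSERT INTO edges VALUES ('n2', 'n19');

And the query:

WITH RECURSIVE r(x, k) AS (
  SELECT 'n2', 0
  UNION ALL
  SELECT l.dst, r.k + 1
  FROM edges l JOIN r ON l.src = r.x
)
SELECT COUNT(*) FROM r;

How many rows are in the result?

6

Base: (n2, k=0).
Iteration 1: edges from {n2} -> (n11, k=1), (n19, k=1).
Iteration 2: edges from {n11,n19} -> (n26, k=2), (n8, k=2) x2. [UNION ALL keeps all 3 new rows, including repeats]
Iteration 3: no outgoing edges from {n26,n8}; recursion stops.
Total rows emitted: 6.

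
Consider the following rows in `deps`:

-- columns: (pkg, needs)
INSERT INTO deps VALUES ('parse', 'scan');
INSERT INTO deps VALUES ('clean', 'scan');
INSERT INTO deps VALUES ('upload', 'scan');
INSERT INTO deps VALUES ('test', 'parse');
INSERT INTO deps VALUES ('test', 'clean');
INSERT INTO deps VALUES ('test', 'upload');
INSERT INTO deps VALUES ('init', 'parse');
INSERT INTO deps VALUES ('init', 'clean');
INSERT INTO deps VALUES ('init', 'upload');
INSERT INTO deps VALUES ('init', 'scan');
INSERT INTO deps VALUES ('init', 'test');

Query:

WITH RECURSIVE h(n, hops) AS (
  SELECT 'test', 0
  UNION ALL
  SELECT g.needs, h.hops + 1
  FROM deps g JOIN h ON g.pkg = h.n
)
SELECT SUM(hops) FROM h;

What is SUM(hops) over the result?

Base: (test, hops=0).
Iteration 1: edges from {test} -> (clean, hops=1), (parse, hops=1), (upload, hops=1).
Iteration 2: edges from {clean,parse,upload} -> (scan, hops=2) x3. [UNION ALL keeps all 3 new rows, including repeats]
Iteration 3: no outgoing edges from {scan}; recursion stops.
SUM(hops) = 0 + 1 + 1 + 1 + 2 + 2 + 2 = 9.

9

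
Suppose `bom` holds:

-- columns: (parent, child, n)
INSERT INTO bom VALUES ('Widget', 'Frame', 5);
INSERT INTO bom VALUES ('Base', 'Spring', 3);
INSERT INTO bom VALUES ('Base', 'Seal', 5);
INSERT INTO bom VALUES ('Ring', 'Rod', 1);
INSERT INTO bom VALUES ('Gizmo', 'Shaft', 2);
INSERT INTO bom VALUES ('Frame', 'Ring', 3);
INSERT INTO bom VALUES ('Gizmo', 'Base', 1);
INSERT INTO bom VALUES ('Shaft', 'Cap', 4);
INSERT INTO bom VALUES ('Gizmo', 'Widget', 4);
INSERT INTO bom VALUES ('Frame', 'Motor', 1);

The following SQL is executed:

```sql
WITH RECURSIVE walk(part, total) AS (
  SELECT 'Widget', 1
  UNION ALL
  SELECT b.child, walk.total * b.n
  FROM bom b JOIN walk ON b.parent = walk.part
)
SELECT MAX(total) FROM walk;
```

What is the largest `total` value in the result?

15

Base: (Widget, total=1).
Iteration 1: components of {Widget} -> Frame = 1*5 = 5.
Iteration 2: components of {Frame} -> Motor = 5*1 = 5, Ring = 5*3 = 15.
Iteration 3: components of {Motor,Ring} -> Rod = 15*1 = 15.
Iteration 4: no further components; recursion stops.
total values: 1, 5, 5, 15, 15; the maximum is 15.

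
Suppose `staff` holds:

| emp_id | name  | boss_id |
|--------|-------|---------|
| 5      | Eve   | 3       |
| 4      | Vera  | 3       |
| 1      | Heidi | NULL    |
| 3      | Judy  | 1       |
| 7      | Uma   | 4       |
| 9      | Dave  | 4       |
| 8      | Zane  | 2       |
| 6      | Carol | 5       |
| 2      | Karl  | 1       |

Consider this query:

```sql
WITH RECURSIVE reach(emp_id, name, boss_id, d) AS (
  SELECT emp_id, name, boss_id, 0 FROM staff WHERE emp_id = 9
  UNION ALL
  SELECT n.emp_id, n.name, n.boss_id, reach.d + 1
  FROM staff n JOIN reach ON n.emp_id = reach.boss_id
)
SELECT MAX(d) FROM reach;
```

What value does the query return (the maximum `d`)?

3

Base: emp_id=9 (Dave), boss_id=4, d 0.
Iteration 1: join on emp_id=4 -> Vera (id 4, boss_id=3, d 1).
Iteration 2: join on emp_id=3 -> Judy (id 3, boss_id=1, d 2).
Iteration 3: join on emp_id=1 -> Heidi (id 1, boss_id=NULL, d 3).
Iteration 4: boss_id is NULL; no match; recursion stops.
d values: 0, 1, 2, 3; the maximum is 3.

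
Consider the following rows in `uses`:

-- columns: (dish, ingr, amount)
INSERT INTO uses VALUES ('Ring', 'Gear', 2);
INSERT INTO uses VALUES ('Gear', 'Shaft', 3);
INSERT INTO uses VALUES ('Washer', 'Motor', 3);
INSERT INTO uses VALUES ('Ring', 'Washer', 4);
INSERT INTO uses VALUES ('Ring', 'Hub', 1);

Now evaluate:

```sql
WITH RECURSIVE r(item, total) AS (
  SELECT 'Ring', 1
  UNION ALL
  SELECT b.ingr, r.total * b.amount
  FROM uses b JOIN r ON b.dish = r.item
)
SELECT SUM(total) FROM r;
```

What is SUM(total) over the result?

Base: (Ring, total=1).
Iteration 1: components of {Ring} -> Gear = 1*2 = 2, Hub = 1*1 = 1, Washer = 1*4 = 4.
Iteration 2: components of {Gear,Hub,Washer} -> Motor = 4*3 = 12, Shaft = 2*3 = 6.
Iteration 3: no further components; recursion stops.
SUM(total) = 1 + 2 + 4 + 1 + 6 + 12 = 26.

26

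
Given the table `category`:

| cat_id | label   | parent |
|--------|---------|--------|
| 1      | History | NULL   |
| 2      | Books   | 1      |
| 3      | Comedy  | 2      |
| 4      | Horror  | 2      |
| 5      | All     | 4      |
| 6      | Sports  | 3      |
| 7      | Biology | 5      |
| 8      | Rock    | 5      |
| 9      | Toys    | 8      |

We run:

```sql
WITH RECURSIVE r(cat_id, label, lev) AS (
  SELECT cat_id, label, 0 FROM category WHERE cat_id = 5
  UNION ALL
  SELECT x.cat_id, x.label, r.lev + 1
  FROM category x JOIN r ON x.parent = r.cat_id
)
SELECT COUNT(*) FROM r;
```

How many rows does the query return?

4

Base: cat_id=5 (All) at lev 0.
Iteration 1: rows with parent in {5} -> Biology (id 7, lev 1), Rock (id 8, lev 1).
Iteration 2: rows with parent in {7,8} -> Toys (id 9, lev 2).
Iteration 3: no rows with parent in {9}; recursion stops.
Total rows emitted: 4.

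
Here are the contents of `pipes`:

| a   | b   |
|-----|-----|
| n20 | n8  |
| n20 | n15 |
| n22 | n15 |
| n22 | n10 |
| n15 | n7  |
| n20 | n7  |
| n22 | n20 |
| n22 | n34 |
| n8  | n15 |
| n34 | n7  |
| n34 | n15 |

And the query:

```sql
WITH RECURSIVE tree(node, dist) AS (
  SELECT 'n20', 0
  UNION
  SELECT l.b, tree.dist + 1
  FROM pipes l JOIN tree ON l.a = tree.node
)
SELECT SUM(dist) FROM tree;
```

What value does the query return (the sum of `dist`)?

Base: (n20, dist=0).
Iteration 1: edges from {n20} -> (n15, dist=1), (n7, dist=1), (n8, dist=1).
Iteration 2: edges from {n15,n7,n8} -> (n15, dist=2), (n7, dist=2).
Iteration 3: edges from {n15,n7} -> (n7, dist=3).
Iteration 4: no outgoing edges from {n7}; recursion stops.
SUM(dist) = 0 + 1 + 1 + 1 + 2 + 2 + 3 = 10.

10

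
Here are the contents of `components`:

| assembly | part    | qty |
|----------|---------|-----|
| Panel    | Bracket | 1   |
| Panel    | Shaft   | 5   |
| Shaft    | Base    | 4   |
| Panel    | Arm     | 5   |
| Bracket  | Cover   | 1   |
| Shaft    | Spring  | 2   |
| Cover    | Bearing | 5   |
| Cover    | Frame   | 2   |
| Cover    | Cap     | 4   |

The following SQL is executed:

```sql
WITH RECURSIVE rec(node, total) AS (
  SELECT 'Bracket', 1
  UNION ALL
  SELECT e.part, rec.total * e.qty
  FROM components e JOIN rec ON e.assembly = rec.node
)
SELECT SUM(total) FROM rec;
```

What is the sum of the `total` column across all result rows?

Base: (Bracket, total=1).
Iteration 1: components of {Bracket} -> Cover = 1*1 = 1.
Iteration 2: components of {Cover} -> Bearing = 1*5 = 5, Cap = 1*4 = 4, Frame = 1*2 = 2.
Iteration 3: no further components; recursion stops.
SUM(total) = 1 + 1 + 5 + 2 + 4 = 13.

13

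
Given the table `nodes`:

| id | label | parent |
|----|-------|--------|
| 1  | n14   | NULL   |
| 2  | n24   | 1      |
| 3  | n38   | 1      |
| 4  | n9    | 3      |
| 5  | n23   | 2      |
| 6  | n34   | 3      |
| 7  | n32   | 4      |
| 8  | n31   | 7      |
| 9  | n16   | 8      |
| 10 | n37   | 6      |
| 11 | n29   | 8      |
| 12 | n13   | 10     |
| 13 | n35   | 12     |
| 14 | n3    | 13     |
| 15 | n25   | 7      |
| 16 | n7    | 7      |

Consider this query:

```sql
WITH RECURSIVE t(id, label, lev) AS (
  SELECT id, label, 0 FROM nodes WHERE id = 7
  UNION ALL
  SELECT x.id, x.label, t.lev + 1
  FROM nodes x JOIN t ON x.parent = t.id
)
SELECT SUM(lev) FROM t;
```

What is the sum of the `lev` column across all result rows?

Base: id=7 (n32) at lev 0.
Iteration 1: rows with parent in {7} -> n31 (id 8, lev 1), n25 (id 15, lev 1), n7 (id 16, lev 1).
Iteration 2: rows with parent in {8,15,16} -> n16 (id 9, lev 2), n29 (id 11, lev 2).
Iteration 3: no rows with parent in {9,11}; recursion stops.
SUM(lev) = 0 + 1 + 1 + 1 + 2 + 2 = 7.

7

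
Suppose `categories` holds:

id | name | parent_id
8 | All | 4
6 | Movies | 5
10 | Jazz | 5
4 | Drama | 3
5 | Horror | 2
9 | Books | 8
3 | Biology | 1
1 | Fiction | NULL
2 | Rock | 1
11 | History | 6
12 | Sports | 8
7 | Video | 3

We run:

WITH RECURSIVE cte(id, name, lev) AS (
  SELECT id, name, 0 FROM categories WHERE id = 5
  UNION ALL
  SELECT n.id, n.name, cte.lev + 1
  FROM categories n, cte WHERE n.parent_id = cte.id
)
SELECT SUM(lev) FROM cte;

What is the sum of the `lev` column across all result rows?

4

Base: id=5 (Horror) at lev 0.
Iteration 1: rows with parent_id in {5} -> Movies (id 6, lev 1), Jazz (id 10, lev 1).
Iteration 2: rows with parent_id in {6,10} -> History (id 11, lev 2).
Iteration 3: no rows with parent_id in {11}; recursion stops.
SUM(lev) = 0 + 1 + 1 + 2 = 4.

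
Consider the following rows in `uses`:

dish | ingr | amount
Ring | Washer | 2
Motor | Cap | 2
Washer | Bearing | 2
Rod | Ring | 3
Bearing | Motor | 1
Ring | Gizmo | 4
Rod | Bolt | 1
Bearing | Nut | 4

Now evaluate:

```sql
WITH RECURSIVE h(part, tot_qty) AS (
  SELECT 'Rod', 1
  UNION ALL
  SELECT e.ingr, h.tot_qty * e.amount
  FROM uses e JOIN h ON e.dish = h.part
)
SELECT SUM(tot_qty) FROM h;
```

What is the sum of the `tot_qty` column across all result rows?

119

Base: (Rod, tot_qty=1).
Iteration 1: components of {Rod} -> Bolt = 1*1 = 1, Ring = 1*3 = 3.
Iteration 2: components of {Bolt,Ring} -> Gizmo = 3*4 = 12, Washer = 3*2 = 6.
Iteration 3: components of {Gizmo,Washer} -> Bearing = 6*2 = 12.
Iteration 4: components of {Bearing} -> Motor = 12*1 = 12, Nut = 12*4 = 48.
Iteration 5: components of {Motor,Nut} -> Cap = 12*2 = 24.
Iteration 6: no further components; recursion stops.
SUM(tot_qty) = 1 + 3 + 1 + 6 + 12 + 12 + 12 + 48 + 24 = 119.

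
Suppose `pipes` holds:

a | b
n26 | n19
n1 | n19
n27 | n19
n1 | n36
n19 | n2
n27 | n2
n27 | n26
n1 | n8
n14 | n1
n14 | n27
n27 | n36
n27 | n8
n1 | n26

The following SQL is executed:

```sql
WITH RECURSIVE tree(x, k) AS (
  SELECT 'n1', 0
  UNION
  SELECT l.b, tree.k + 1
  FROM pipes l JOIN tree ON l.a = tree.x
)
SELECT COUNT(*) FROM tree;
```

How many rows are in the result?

Base: (n1, k=0).
Iteration 1: edges from {n1} -> (n19, k=1), (n26, k=1), (n36, k=1), (n8, k=1).
Iteration 2: edges from {n19,n26,n36,n8} -> (n19, k=2), (n2, k=2).
Iteration 3: edges from {n19,n2} -> (n2, k=3).
Iteration 4: no outgoing edges from {n2}; recursion stops.
Total rows emitted: 8.

8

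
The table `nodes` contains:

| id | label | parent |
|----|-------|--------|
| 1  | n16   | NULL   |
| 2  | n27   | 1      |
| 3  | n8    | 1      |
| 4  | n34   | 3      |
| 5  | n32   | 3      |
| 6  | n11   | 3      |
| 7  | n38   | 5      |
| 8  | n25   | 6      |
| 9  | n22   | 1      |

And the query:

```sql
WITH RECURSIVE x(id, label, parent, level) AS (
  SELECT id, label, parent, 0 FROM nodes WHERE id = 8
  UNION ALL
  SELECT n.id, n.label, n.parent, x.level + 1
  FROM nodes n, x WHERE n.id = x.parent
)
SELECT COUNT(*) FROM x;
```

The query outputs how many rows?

4

Base: id=8 (n25), parent=6, level 0.
Iteration 1: join on id=6 -> n11 (id 6, parent=3, level 1).
Iteration 2: join on id=3 -> n8 (id 3, parent=1, level 2).
Iteration 3: join on id=1 -> n16 (id 1, parent=NULL, level 3).
Iteration 4: parent is NULL; no match; recursion stops.
Total rows emitted: 4.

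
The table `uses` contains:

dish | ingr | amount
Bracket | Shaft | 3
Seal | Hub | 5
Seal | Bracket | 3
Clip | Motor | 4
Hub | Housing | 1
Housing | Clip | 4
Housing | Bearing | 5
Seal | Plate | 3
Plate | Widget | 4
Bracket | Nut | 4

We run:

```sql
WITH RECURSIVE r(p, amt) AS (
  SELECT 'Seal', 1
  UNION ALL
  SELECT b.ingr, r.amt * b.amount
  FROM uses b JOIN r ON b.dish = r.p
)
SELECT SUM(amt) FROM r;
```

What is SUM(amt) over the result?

175

Base: (Seal, amt=1).
Iteration 1: components of {Seal} -> Bracket = 1*3 = 3, Hub = 1*5 = 5, Plate = 1*3 = 3.
Iteration 2: components of {Bracket,Hub,Plate} -> Housing = 5*1 = 5, Nut = 3*4 = 12, Shaft = 3*3 = 9, Widget = 3*4 = 12.
Iteration 3: components of {Housing,Nut,Shaft,Widget} -> Bearing = 5*5 = 25, Clip = 5*4 = 20.
Iteration 4: components of {Bearing,Clip} -> Motor = 20*4 = 80.
Iteration 5: no further components; recursion stops.
SUM(amt) = 1 + 5 + 3 + 3 + 5 + 12 + 12 + 9 + 25 + 20 + 80 = 175.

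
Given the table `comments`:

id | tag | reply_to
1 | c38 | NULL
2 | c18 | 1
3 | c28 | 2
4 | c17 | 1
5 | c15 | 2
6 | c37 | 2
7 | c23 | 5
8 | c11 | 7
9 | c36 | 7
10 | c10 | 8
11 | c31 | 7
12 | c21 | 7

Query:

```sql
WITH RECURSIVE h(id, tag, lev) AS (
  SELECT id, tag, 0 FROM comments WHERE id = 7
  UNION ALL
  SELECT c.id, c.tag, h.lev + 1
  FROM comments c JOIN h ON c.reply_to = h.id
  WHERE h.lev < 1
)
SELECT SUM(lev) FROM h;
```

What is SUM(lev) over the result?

4

Base: id=7 (c23) at lev 0.
Iteration 1: rows with reply_to in {7} -> c11 (id 8, lev 1), c36 (id 9, lev 1), c31 (id 11, lev 1), c21 (id 12, lev 1).
Iteration 2: lev < 1 fails for all current rows; recursion stops.
SUM(lev) = 0 + 1 + 1 + 1 + 1 = 4.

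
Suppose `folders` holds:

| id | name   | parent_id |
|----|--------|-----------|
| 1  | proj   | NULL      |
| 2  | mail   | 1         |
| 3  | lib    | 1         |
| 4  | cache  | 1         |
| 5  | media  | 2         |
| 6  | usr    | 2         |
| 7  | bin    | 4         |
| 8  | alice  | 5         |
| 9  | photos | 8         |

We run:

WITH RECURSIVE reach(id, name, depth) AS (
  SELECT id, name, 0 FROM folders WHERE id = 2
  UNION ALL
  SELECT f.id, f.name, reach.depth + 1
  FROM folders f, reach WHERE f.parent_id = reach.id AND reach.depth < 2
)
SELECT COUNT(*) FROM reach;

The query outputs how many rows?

4

Base: id=2 (mail) at depth 0.
Iteration 1: rows with parent_id in {2} -> media (id 5, depth 1), usr (id 6, depth 1).
Iteration 2: rows with parent_id in {5,6} -> alice (id 8, depth 2).
Iteration 3: depth < 2 fails for all current rows; recursion stops.
Total rows emitted: 4.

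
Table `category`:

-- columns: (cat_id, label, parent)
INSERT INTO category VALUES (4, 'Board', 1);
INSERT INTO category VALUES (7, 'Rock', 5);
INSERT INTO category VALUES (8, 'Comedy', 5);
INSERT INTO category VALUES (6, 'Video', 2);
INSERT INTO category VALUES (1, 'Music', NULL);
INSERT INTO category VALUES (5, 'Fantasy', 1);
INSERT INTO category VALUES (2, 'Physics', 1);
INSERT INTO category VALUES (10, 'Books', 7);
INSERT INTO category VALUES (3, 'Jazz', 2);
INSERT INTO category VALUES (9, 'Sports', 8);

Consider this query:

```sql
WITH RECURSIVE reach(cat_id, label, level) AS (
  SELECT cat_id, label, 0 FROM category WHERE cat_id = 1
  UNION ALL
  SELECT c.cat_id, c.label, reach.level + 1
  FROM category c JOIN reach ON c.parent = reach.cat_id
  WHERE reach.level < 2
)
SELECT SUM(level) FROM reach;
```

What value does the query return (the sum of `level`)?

11

Base: cat_id=1 (Music) at level 0.
Iteration 1: rows with parent in {1} -> Physics (id 2, level 1), Board (id 4, level 1), Fantasy (id 5, level 1).
Iteration 2: rows with parent in {2,4,5} -> Jazz (id 3, level 2), Video (id 6, level 2), Rock (id 7, level 2), Comedy (id 8, level 2).
Iteration 3: level < 2 fails for all current rows; recursion stops.
SUM(level) = 0 + 1 + 1 + 1 + 2 + 2 + 2 + 2 = 11.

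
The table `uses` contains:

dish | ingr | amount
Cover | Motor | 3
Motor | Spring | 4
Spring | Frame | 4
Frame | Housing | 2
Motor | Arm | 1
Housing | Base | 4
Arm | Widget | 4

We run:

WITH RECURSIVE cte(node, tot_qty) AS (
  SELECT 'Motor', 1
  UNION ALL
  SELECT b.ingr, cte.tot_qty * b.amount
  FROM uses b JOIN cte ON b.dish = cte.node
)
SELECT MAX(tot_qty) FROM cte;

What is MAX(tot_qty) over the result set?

Base: (Motor, tot_qty=1).
Iteration 1: components of {Motor} -> Arm = 1*1 = 1, Spring = 1*4 = 4.
Iteration 2: components of {Arm,Spring} -> Frame = 4*4 = 16, Widget = 1*4 = 4.
Iteration 3: components of {Frame,Widget} -> Housing = 16*2 = 32.
Iteration 4: components of {Housing} -> Base = 32*4 = 128.
Iteration 5: no further components; recursion stops.
tot_qty values: 1, 4, 1, 16, 4, 32, 128; the maximum is 128.

128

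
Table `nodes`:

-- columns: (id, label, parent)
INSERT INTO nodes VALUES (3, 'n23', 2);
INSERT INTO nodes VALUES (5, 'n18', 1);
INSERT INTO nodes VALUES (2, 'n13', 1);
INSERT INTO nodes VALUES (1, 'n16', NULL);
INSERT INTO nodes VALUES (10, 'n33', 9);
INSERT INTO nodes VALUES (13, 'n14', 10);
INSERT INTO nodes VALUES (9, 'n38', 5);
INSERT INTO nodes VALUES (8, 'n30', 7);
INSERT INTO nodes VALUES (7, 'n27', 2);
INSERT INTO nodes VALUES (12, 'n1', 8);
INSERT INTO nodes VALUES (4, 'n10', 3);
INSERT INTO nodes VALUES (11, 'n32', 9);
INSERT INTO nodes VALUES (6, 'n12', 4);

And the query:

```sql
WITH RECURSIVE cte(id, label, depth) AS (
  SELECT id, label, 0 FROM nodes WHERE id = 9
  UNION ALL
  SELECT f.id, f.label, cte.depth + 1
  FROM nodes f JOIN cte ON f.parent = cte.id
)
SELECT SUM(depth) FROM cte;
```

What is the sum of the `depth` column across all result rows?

4

Base: id=9 (n38) at depth 0.
Iteration 1: rows with parent in {9} -> n33 (id 10, depth 1), n32 (id 11, depth 1).
Iteration 2: rows with parent in {10,11} -> n14 (id 13, depth 2).
Iteration 3: no rows with parent in {13}; recursion stops.
SUM(depth) = 0 + 1 + 1 + 2 = 4.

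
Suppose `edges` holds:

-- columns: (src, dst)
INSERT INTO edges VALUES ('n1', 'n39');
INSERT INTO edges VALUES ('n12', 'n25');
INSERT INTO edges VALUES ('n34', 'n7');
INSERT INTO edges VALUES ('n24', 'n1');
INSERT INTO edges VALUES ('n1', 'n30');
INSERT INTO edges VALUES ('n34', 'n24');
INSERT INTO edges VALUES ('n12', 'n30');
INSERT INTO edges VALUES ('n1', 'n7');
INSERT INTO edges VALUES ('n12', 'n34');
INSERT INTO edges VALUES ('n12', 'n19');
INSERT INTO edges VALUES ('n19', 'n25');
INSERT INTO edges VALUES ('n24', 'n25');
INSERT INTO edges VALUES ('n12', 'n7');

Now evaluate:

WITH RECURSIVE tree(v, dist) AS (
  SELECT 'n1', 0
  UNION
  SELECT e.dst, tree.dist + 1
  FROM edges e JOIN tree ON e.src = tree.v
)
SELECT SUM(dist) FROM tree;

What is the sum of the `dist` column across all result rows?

3

Base: (n1, dist=0).
Iteration 1: edges from {n1} -> (n30, dist=1), (n39, dist=1), (n7, dist=1).
Iteration 2: no outgoing edges from {n30,n39,n7}; recursion stops.
SUM(dist) = 0 + 1 + 1 + 1 = 3.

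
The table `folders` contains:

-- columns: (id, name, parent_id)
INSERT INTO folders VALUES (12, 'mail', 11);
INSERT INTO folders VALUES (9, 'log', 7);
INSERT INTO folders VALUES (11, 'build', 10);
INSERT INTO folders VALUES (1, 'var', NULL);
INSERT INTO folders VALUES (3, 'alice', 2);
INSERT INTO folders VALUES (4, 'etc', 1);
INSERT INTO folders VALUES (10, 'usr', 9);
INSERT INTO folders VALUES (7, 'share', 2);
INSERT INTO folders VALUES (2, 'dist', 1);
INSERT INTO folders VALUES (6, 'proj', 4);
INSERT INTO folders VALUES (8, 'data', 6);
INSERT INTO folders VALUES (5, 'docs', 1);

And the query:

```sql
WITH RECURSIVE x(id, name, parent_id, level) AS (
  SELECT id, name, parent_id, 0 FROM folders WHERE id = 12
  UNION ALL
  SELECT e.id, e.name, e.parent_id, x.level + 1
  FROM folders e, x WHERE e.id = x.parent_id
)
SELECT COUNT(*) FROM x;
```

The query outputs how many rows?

Base: id=12 (mail), parent_id=11, level 0.
Iteration 1: join on id=11 -> build (id 11, parent_id=10, level 1).
Iteration 2: join on id=10 -> usr (id 10, parent_id=9, level 2).
Iteration 3: join on id=9 -> log (id 9, parent_id=7, level 3).
Iteration 4: join on id=7 -> share (id 7, parent_id=2, level 4).
Iteration 5: join on id=2 -> dist (id 2, parent_id=1, level 5).
Iteration 6: join on id=1 -> var (id 1, parent_id=NULL, level 6).
Iteration 7: parent_id is NULL; no match; recursion stops.
Total rows emitted: 7.

7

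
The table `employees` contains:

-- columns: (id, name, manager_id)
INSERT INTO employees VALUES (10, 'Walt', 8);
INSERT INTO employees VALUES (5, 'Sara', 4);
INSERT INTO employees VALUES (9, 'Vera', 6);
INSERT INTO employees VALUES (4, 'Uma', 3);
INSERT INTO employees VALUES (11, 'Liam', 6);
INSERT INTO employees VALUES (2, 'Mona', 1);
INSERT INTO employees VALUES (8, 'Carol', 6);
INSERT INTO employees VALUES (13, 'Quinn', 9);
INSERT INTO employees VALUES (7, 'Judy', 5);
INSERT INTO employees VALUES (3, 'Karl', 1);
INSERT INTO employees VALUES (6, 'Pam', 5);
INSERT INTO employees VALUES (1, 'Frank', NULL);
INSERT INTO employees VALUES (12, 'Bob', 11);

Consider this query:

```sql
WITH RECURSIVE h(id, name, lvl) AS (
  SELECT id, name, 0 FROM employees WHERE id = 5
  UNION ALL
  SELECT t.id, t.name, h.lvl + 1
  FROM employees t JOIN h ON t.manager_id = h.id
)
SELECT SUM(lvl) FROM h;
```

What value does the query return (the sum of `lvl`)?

17

Base: id=5 (Sara) at lvl 0.
Iteration 1: rows with manager_id in {5} -> Pam (id 6, lvl 1), Judy (id 7, lvl 1).
Iteration 2: rows with manager_id in {6,7} -> Carol (id 8, lvl 2), Vera (id 9, lvl 2), Liam (id 11, lvl 2).
Iteration 3: rows with manager_id in {8,9,11} -> Walt (id 10, lvl 3), Bob (id 12, lvl 3), Quinn (id 13, lvl 3).
Iteration 4: no rows with manager_id in {10,12,13}; recursion stops.
SUM(lvl) = 0 + 1 + 1 + 2 + 2 + 2 + 3 + 3 + 3 = 17.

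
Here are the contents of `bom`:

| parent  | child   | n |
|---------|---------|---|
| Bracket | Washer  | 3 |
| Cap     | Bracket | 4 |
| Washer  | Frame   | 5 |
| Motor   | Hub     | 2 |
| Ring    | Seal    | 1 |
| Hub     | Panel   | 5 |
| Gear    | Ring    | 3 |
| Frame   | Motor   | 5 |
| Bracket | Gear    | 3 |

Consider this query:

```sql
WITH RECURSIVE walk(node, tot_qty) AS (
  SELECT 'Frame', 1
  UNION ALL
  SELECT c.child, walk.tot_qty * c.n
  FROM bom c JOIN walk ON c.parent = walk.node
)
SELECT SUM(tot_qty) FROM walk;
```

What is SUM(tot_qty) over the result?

66

Base: (Frame, tot_qty=1).
Iteration 1: components of {Frame} -> Motor = 1*5 = 5.
Iteration 2: components of {Motor} -> Hub = 5*2 = 10.
Iteration 3: components of {Hub} -> Panel = 10*5 = 50.
Iteration 4: no further components; recursion stops.
SUM(tot_qty) = 1 + 5 + 10 + 50 = 66.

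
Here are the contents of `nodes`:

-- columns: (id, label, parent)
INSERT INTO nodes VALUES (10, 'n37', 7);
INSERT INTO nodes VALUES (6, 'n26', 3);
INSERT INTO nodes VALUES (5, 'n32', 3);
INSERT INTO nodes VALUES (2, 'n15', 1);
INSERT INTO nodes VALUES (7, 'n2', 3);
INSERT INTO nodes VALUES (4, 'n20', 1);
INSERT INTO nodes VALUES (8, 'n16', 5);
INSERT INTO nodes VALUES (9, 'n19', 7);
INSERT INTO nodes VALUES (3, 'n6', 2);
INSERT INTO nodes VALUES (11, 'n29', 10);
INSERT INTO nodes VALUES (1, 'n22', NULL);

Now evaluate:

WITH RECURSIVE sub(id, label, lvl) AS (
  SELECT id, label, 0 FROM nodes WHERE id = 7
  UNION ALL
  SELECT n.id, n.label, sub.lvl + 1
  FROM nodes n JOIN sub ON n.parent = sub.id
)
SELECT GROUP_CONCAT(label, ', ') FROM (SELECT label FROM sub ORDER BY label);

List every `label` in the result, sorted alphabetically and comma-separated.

n19, n2, n29, n37

Base: id=7 (n2) at lvl 0.
Iteration 1: rows with parent in {7} -> n19 (id 9, lvl 1), n37 (id 10, lvl 1).
Iteration 2: rows with parent in {9,10} -> n29 (id 11, lvl 2).
Iteration 3: no rows with parent in {11}; recursion stops.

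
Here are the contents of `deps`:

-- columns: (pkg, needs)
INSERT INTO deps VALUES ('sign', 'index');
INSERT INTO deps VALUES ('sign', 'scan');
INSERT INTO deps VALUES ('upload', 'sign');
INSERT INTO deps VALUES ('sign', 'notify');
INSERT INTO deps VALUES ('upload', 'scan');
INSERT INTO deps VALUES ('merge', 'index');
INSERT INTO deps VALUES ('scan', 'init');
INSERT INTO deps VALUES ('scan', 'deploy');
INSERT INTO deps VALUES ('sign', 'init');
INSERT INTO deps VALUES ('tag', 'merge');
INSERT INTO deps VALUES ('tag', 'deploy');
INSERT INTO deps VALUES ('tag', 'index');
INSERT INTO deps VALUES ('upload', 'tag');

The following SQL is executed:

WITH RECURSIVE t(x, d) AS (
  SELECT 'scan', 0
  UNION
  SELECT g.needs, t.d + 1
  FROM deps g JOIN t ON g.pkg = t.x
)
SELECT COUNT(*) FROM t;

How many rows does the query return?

3

Base: (scan, d=0).
Iteration 1: edges from {scan} -> (deploy, d=1), (init, d=1).
Iteration 2: no outgoing edges from {deploy,init}; recursion stops.
Total rows emitted: 3.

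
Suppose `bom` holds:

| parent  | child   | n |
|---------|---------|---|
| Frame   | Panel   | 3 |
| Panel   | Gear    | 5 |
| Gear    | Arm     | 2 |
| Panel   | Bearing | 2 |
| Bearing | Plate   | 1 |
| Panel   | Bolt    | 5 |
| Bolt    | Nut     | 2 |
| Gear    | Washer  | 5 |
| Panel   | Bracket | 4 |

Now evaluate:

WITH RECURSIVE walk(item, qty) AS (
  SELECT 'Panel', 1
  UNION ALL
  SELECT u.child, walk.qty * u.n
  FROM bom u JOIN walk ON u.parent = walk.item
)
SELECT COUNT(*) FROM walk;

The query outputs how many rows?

Base: (Panel, qty=1).
Iteration 1: components of {Panel} -> Bearing = 1*2 = 2, Bolt = 1*5 = 5, Bracket = 1*4 = 4, Gear = 1*5 = 5.
Iteration 2: components of {Bearing,Bolt,Bracket,Gear} -> Arm = 5*2 = 10, Nut = 5*2 = 10, Plate = 2*1 = 2, Washer = 5*5 = 25.
Iteration 3: no further components; recursion stops.
Total rows emitted: 9.

9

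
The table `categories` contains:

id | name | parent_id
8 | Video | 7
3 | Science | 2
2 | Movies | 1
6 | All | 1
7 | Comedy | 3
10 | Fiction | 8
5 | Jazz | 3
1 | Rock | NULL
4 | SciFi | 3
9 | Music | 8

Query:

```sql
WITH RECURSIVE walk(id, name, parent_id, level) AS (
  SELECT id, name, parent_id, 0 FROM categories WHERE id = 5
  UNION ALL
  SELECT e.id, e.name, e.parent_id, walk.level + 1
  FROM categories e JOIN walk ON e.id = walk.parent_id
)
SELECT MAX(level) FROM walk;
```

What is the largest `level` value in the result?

Base: id=5 (Jazz), parent_id=3, level 0.
Iteration 1: join on id=3 -> Science (id 3, parent_id=2, level 1).
Iteration 2: join on id=2 -> Movies (id 2, parent_id=1, level 2).
Iteration 3: join on id=1 -> Rock (id 1, parent_id=NULL, level 3).
Iteration 4: parent_id is NULL; no match; recursion stops.
level values: 0, 1, 2, 3; the maximum is 3.

3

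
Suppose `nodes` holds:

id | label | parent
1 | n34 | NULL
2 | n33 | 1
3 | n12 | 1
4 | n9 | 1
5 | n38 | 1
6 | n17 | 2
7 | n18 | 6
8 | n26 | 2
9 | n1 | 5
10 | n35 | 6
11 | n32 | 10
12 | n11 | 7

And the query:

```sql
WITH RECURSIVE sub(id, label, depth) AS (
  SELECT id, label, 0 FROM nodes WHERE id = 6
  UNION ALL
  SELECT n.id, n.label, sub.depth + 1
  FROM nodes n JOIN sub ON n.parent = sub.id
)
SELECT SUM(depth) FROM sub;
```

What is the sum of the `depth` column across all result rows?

6

Base: id=6 (n17) at depth 0.
Iteration 1: rows with parent in {6} -> n18 (id 7, depth 1), n35 (id 10, depth 1).
Iteration 2: rows with parent in {7,10} -> n32 (id 11, depth 2), n11 (id 12, depth 2).
Iteration 3: no rows with parent in {11,12}; recursion stops.
SUM(depth) = 0 + 1 + 1 + 2 + 2 = 6.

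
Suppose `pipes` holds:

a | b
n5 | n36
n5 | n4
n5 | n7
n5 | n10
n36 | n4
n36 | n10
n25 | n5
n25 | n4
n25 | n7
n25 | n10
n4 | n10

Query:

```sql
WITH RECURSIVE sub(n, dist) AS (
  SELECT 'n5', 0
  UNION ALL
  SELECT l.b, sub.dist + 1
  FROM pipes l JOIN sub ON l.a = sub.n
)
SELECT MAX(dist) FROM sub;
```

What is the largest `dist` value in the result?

3

Base: (n5, dist=0).
Iteration 1: edges from {n5} -> (n10, dist=1), (n36, dist=1), (n4, dist=1), (n7, dist=1).
Iteration 2: edges from {n10,n36,n4,n7} -> (n10, dist=2) x2, (n4, dist=2). [UNION ALL keeps all 3 new rows, including repeats]
Iteration 3: edges from {n10,n4} -> (n10, dist=3).
Iteration 4: no outgoing edges from {n10}; recursion stops.
dist values: 0, 1, 1, 1, 1, 2, 2, 2, 3; the maximum is 3.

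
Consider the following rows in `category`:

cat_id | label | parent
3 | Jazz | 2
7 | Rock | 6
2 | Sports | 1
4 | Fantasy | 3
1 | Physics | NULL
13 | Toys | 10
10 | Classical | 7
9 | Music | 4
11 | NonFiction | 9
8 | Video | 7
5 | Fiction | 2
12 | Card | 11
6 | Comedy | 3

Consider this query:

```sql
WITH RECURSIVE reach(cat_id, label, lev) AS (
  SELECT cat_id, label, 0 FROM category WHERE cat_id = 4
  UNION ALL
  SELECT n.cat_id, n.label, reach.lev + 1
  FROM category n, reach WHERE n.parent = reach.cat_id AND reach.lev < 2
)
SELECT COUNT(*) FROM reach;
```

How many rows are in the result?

3

Base: cat_id=4 (Fantasy) at lev 0.
Iteration 1: rows with parent in {4} -> Music (id 9, lev 1).
Iteration 2: rows with parent in {9} -> NonFiction (id 11, lev 2).
Iteration 3: lev < 2 fails for all current rows; recursion stops.
Total rows emitted: 3.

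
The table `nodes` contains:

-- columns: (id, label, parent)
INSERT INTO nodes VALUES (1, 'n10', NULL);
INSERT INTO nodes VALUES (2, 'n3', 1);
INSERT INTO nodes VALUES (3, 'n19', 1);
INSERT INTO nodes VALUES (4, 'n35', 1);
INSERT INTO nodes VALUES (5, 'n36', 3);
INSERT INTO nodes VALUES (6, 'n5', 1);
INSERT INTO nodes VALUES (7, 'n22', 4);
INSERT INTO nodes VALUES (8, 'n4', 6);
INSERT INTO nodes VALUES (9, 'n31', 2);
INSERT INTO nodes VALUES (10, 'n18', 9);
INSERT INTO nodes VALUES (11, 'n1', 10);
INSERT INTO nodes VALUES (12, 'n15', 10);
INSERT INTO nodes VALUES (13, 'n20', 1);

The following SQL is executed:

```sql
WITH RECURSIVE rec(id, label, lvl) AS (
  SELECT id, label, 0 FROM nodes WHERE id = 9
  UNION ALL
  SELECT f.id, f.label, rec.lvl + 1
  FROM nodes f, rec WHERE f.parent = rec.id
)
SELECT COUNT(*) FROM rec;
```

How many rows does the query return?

4

Base: id=9 (n31) at lvl 0.
Iteration 1: rows with parent in {9} -> n18 (id 10, lvl 1).
Iteration 2: rows with parent in {10} -> n1 (id 11, lvl 2), n15 (id 12, lvl 2).
Iteration 3: no rows with parent in {11,12}; recursion stops.
Total rows emitted: 4.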